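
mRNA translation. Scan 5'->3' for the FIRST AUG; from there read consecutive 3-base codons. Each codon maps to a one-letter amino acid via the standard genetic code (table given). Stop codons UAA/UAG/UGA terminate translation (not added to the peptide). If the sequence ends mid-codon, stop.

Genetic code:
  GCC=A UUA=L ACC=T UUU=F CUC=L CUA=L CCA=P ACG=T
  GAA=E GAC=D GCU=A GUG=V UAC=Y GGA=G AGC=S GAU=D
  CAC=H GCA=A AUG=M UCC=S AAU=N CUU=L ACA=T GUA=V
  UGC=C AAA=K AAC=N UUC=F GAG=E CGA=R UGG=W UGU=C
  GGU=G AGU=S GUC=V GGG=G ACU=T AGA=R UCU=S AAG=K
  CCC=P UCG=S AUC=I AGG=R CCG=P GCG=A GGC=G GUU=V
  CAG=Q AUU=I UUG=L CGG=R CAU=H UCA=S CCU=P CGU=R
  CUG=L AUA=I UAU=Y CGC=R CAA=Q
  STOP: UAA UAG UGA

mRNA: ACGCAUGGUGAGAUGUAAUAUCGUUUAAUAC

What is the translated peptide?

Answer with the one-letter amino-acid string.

start AUG at pos 4
pos 4: AUG -> M; peptide=M
pos 7: GUG -> V; peptide=MV
pos 10: AGA -> R; peptide=MVR
pos 13: UGU -> C; peptide=MVRC
pos 16: AAU -> N; peptide=MVRCN
pos 19: AUC -> I; peptide=MVRCNI
pos 22: GUU -> V; peptide=MVRCNIV
pos 25: UAA -> STOP

Answer: MVRCNIV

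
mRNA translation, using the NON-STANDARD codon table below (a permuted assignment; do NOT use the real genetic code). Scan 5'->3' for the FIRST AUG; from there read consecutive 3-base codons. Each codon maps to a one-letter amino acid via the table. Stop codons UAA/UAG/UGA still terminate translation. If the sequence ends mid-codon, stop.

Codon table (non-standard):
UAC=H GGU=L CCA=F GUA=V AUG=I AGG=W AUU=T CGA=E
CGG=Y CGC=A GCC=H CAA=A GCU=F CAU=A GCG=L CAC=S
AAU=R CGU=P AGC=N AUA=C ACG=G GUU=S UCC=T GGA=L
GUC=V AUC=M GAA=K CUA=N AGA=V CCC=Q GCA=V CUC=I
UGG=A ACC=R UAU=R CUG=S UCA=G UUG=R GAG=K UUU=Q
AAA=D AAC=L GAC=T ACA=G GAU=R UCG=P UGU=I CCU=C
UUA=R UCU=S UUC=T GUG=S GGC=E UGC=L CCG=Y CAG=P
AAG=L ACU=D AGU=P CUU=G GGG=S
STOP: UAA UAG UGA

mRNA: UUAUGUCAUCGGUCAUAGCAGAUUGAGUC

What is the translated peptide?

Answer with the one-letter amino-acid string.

start AUG at pos 2
pos 2: AUG -> I; peptide=I
pos 5: UCA -> G; peptide=IG
pos 8: UCG -> P; peptide=IGP
pos 11: GUC -> V; peptide=IGPV
pos 14: AUA -> C; peptide=IGPVC
pos 17: GCA -> V; peptide=IGPVCV
pos 20: GAU -> R; peptide=IGPVCVR
pos 23: UGA -> STOP

Answer: IGPVCVR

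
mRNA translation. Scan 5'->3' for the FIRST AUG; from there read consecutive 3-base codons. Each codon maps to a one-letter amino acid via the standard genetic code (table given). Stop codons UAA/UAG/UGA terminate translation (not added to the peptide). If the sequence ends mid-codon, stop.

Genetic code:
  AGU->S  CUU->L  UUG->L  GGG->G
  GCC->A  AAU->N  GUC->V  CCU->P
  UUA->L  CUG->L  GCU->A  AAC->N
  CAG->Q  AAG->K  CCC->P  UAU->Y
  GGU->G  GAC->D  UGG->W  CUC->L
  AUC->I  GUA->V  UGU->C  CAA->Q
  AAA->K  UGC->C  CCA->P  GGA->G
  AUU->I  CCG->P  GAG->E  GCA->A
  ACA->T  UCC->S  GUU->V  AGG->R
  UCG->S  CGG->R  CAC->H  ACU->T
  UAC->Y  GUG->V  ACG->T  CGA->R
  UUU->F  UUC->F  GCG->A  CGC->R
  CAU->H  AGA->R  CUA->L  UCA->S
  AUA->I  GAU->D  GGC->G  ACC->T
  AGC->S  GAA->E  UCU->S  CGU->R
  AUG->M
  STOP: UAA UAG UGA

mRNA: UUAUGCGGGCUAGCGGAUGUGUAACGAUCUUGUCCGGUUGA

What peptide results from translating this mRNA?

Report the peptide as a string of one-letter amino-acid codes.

start AUG at pos 2
pos 2: AUG -> M; peptide=M
pos 5: CGG -> R; peptide=MR
pos 8: GCU -> A; peptide=MRA
pos 11: AGC -> S; peptide=MRAS
pos 14: GGA -> G; peptide=MRASG
pos 17: UGU -> C; peptide=MRASGC
pos 20: GUA -> V; peptide=MRASGCV
pos 23: ACG -> T; peptide=MRASGCVT
pos 26: AUC -> I; peptide=MRASGCVTI
pos 29: UUG -> L; peptide=MRASGCVTIL
pos 32: UCC -> S; peptide=MRASGCVTILS
pos 35: GGU -> G; peptide=MRASGCVTILSG
pos 38: UGA -> STOP

Answer: MRASGCVTILSG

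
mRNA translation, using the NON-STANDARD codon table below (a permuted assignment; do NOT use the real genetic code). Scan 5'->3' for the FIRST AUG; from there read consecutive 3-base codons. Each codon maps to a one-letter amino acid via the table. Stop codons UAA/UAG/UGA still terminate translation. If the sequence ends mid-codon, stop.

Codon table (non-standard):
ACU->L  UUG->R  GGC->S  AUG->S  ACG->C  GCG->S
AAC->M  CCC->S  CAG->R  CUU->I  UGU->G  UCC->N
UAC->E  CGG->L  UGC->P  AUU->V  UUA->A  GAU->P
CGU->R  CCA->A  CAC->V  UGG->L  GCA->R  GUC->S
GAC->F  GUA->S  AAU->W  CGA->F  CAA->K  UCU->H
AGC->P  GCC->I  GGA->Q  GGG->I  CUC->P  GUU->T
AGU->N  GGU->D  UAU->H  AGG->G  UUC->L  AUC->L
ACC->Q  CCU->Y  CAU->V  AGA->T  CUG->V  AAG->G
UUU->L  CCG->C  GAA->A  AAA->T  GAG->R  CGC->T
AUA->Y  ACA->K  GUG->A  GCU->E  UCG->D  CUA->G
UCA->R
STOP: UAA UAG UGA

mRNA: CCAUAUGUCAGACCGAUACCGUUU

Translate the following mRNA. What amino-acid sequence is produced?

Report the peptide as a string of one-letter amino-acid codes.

Answer: SRFFER

Derivation:
start AUG at pos 4
pos 4: AUG -> S; peptide=S
pos 7: UCA -> R; peptide=SR
pos 10: GAC -> F; peptide=SRF
pos 13: CGA -> F; peptide=SRFF
pos 16: UAC -> E; peptide=SRFFE
pos 19: CGU -> R; peptide=SRFFER
pos 22: only 2 nt remain (<3), stop (end of mRNA)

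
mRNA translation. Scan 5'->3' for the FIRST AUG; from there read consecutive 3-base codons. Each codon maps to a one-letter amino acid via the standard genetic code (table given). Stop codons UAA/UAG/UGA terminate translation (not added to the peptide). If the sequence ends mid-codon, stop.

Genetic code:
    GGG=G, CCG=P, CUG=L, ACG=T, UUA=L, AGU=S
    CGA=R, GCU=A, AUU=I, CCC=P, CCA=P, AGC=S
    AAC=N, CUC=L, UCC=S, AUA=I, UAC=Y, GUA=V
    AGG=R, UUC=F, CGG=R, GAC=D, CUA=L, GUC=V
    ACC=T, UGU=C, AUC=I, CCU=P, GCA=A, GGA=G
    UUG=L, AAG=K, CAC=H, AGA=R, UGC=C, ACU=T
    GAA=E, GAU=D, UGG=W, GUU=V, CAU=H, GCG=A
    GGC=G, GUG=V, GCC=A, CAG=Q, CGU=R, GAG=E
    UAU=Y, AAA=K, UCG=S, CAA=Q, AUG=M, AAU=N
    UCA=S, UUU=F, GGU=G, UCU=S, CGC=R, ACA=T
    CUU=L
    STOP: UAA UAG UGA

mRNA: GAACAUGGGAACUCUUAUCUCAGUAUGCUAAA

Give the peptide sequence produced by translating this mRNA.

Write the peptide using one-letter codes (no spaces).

start AUG at pos 4
pos 4: AUG -> M; peptide=M
pos 7: GGA -> G; peptide=MG
pos 10: ACU -> T; peptide=MGT
pos 13: CUU -> L; peptide=MGTL
pos 16: AUC -> I; peptide=MGTLI
pos 19: UCA -> S; peptide=MGTLIS
pos 22: GUA -> V; peptide=MGTLISV
pos 25: UGC -> C; peptide=MGTLISVC
pos 28: UAA -> STOP

Answer: MGTLISVC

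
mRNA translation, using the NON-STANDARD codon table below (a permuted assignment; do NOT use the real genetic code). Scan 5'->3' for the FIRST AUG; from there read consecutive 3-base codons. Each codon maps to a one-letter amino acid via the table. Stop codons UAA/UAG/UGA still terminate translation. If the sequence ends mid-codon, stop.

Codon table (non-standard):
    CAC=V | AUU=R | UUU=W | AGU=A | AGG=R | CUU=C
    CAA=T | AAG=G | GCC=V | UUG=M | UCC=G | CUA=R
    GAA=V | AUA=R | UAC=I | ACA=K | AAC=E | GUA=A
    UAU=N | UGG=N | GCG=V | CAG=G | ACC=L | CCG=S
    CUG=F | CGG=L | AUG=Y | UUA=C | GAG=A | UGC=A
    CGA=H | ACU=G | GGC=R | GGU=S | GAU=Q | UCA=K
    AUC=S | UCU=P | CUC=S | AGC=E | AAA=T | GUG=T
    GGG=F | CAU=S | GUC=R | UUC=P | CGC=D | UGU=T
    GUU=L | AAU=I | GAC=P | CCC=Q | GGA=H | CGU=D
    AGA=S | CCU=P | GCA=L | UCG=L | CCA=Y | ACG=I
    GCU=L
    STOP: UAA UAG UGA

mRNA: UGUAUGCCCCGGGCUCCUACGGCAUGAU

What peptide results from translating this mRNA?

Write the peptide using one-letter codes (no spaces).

Answer: YQLLPIL

Derivation:
start AUG at pos 3
pos 3: AUG -> Y; peptide=Y
pos 6: CCC -> Q; peptide=YQ
pos 9: CGG -> L; peptide=YQL
pos 12: GCU -> L; peptide=YQLL
pos 15: CCU -> P; peptide=YQLLP
pos 18: ACG -> I; peptide=YQLLPI
pos 21: GCA -> L; peptide=YQLLPIL
pos 24: UGA -> STOP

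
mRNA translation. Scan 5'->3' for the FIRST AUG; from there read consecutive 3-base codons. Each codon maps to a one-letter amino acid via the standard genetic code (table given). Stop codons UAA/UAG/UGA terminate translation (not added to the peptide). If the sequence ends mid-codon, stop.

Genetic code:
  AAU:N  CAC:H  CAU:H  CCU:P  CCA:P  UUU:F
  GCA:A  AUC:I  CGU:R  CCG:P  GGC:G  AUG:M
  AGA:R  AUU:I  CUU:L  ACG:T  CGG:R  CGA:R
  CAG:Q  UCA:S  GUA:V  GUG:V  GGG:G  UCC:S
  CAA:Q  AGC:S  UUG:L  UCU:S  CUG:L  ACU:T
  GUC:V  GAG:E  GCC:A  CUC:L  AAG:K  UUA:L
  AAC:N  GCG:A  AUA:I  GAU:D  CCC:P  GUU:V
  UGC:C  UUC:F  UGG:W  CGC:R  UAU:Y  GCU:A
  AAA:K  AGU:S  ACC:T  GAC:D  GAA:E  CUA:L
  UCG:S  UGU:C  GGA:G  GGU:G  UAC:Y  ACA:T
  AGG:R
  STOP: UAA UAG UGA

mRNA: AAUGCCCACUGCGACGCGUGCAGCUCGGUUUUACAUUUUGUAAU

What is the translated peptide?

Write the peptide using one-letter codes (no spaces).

Answer: MPTATRAARFYIL

Derivation:
start AUG at pos 1
pos 1: AUG -> M; peptide=M
pos 4: CCC -> P; peptide=MP
pos 7: ACU -> T; peptide=MPT
pos 10: GCG -> A; peptide=MPTA
pos 13: ACG -> T; peptide=MPTAT
pos 16: CGU -> R; peptide=MPTATR
pos 19: GCA -> A; peptide=MPTATRA
pos 22: GCU -> A; peptide=MPTATRAA
pos 25: CGG -> R; peptide=MPTATRAAR
pos 28: UUU -> F; peptide=MPTATRAARF
pos 31: UAC -> Y; peptide=MPTATRAARFY
pos 34: AUU -> I; peptide=MPTATRAARFYI
pos 37: UUG -> L; peptide=MPTATRAARFYIL
pos 40: UAA -> STOP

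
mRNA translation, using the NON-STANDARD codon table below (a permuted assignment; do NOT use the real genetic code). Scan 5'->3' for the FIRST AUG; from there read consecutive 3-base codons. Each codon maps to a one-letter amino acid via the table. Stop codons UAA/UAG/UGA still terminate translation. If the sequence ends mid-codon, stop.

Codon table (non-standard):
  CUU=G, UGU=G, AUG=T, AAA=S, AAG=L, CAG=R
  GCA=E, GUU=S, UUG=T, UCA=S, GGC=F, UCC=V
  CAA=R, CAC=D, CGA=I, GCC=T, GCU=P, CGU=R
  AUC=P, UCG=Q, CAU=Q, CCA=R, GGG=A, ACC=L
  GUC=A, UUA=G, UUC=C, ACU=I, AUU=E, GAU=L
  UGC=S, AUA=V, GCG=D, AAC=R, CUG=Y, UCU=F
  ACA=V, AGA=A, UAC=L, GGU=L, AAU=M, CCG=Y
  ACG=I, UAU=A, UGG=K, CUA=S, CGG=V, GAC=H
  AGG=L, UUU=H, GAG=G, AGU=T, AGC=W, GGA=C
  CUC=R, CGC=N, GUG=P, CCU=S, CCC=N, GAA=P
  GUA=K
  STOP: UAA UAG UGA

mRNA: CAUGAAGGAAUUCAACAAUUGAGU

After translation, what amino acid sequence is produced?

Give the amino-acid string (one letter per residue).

start AUG at pos 1
pos 1: AUG -> T; peptide=T
pos 4: AAG -> L; peptide=TL
pos 7: GAA -> P; peptide=TLP
pos 10: UUC -> C; peptide=TLPC
pos 13: AAC -> R; peptide=TLPCR
pos 16: AAU -> M; peptide=TLPCRM
pos 19: UGA -> STOP

Answer: TLPCRM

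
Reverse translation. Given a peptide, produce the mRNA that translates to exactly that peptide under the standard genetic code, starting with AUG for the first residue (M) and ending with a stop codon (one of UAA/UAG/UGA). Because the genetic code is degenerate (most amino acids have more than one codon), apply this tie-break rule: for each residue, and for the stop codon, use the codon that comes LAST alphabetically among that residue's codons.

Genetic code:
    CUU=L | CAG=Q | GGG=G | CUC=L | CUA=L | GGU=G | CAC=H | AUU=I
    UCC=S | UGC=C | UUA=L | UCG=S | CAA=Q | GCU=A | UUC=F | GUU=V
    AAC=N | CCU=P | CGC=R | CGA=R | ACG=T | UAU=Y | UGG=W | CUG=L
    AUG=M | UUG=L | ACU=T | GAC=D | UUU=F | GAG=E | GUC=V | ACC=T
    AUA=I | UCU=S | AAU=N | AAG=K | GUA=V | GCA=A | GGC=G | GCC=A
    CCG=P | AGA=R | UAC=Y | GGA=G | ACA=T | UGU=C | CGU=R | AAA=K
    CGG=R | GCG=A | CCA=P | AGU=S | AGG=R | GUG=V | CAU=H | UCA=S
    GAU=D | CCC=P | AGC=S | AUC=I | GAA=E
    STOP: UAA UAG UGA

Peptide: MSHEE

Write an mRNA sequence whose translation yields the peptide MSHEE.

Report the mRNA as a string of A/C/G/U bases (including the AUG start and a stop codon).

Answer: mRNA: AUGUCUCAUGAGGAGUGA

Derivation:
residue 1: M -> AUG (start codon)
residue 2: S codons sorted = AGC,AGU,UCA,UCC,UCG,UCU -> pick last = UCU
residue 3: H codons sorted = CAC,CAU -> pick last = CAU
residue 4: E codons sorted = GAA,GAG -> pick last = GAG
residue 5: E codons sorted = GAA,GAG -> pick last = GAG
terminator: stop codons sorted = UAA,UAG,UGA -> pick last = UGA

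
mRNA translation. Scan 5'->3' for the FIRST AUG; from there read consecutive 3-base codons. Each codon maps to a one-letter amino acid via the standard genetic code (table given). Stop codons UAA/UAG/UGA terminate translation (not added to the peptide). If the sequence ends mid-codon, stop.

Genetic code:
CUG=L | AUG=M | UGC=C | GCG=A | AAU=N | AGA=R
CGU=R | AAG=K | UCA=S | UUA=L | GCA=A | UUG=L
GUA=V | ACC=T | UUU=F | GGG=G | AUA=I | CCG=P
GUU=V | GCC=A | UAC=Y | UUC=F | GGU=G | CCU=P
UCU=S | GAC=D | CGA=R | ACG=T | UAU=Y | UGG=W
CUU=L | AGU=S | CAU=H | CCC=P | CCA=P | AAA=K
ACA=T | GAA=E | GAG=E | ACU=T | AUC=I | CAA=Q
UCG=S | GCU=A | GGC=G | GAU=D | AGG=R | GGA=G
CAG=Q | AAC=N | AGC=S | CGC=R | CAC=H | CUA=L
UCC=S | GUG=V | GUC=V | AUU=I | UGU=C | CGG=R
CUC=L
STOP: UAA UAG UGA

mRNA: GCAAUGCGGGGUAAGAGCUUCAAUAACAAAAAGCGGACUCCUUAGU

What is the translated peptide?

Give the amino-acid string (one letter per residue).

Answer: MRGKSFNNKKRTP

Derivation:
start AUG at pos 3
pos 3: AUG -> M; peptide=M
pos 6: CGG -> R; peptide=MR
pos 9: GGU -> G; peptide=MRG
pos 12: AAG -> K; peptide=MRGK
pos 15: AGC -> S; peptide=MRGKS
pos 18: UUC -> F; peptide=MRGKSF
pos 21: AAU -> N; peptide=MRGKSFN
pos 24: AAC -> N; peptide=MRGKSFNN
pos 27: AAA -> K; peptide=MRGKSFNNK
pos 30: AAG -> K; peptide=MRGKSFNNKK
pos 33: CGG -> R; peptide=MRGKSFNNKKR
pos 36: ACU -> T; peptide=MRGKSFNNKKRT
pos 39: CCU -> P; peptide=MRGKSFNNKKRTP
pos 42: UAG -> STOP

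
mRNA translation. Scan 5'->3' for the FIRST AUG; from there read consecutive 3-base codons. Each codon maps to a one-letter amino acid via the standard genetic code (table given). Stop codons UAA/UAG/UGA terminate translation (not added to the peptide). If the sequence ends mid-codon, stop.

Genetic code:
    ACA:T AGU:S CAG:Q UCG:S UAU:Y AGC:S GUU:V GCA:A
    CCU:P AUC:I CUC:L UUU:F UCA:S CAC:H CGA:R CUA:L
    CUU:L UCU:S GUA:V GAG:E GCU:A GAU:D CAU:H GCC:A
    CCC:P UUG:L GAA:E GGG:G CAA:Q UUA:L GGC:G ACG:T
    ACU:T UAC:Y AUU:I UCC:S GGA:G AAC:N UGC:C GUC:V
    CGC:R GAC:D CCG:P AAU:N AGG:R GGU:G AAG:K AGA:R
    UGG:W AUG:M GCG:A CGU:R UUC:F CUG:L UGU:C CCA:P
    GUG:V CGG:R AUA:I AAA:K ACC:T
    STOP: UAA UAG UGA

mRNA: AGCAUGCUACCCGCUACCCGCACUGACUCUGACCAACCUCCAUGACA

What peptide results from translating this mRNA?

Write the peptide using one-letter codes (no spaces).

start AUG at pos 3
pos 3: AUG -> M; peptide=M
pos 6: CUA -> L; peptide=ML
pos 9: CCC -> P; peptide=MLP
pos 12: GCU -> A; peptide=MLPA
pos 15: ACC -> T; peptide=MLPAT
pos 18: CGC -> R; peptide=MLPATR
pos 21: ACU -> T; peptide=MLPATRT
pos 24: GAC -> D; peptide=MLPATRTD
pos 27: UCU -> S; peptide=MLPATRTDS
pos 30: GAC -> D; peptide=MLPATRTDSD
pos 33: CAA -> Q; peptide=MLPATRTDSDQ
pos 36: CCU -> P; peptide=MLPATRTDSDQP
pos 39: CCA -> P; peptide=MLPATRTDSDQPP
pos 42: UGA -> STOP

Answer: MLPATRTDSDQPP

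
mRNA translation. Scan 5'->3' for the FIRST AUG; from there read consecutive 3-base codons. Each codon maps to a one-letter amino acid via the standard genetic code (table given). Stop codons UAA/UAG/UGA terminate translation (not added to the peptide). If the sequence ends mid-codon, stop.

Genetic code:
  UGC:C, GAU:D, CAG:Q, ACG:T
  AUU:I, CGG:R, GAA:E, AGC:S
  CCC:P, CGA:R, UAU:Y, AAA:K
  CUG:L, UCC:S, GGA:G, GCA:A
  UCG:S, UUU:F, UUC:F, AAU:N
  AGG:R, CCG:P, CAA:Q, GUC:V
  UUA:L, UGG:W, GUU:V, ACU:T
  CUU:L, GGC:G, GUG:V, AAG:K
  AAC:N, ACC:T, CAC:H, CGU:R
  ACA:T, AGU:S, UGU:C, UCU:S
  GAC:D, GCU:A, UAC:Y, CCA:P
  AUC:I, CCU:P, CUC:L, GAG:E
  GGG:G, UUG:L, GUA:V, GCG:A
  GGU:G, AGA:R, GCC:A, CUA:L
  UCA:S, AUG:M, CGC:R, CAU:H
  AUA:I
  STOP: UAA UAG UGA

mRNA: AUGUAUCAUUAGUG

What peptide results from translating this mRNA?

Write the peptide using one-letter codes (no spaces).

Answer: MYH

Derivation:
start AUG at pos 0
pos 0: AUG -> M; peptide=M
pos 3: UAU -> Y; peptide=MY
pos 6: CAU -> H; peptide=MYH
pos 9: UAG -> STOP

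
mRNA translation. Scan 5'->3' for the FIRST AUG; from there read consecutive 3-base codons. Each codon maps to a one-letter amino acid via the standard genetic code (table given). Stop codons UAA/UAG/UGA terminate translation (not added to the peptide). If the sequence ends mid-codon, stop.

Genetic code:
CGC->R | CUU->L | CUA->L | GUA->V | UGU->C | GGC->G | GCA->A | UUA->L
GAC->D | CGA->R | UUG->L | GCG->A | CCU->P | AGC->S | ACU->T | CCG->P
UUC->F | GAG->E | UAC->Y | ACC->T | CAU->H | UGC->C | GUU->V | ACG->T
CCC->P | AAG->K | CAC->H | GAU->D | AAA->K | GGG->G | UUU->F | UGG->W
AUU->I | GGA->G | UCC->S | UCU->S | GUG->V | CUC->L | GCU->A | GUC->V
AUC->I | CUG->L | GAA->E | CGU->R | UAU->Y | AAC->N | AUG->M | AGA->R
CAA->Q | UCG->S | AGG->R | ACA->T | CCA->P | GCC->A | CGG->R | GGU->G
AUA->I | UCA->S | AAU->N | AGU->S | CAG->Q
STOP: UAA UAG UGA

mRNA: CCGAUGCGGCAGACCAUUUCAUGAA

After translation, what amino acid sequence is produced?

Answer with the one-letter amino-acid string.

start AUG at pos 3
pos 3: AUG -> M; peptide=M
pos 6: CGG -> R; peptide=MR
pos 9: CAG -> Q; peptide=MRQ
pos 12: ACC -> T; peptide=MRQT
pos 15: AUU -> I; peptide=MRQTI
pos 18: UCA -> S; peptide=MRQTIS
pos 21: UGA -> STOP

Answer: MRQTIS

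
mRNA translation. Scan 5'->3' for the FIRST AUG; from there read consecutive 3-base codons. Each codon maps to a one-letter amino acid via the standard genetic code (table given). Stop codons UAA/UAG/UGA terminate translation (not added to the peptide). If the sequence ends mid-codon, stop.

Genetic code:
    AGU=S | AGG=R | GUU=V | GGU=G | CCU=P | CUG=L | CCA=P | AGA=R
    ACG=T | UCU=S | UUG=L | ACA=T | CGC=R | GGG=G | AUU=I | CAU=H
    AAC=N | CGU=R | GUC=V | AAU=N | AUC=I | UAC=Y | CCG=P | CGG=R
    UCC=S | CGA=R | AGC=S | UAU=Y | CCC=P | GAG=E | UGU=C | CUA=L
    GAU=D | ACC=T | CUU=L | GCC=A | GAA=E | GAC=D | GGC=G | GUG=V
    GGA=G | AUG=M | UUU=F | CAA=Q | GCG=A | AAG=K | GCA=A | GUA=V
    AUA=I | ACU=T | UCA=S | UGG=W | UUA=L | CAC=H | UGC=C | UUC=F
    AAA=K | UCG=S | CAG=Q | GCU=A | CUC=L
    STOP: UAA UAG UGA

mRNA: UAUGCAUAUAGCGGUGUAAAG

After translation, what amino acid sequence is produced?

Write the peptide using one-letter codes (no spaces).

Answer: MHIAV

Derivation:
start AUG at pos 1
pos 1: AUG -> M; peptide=M
pos 4: CAU -> H; peptide=MH
pos 7: AUA -> I; peptide=MHI
pos 10: GCG -> A; peptide=MHIA
pos 13: GUG -> V; peptide=MHIAV
pos 16: UAA -> STOP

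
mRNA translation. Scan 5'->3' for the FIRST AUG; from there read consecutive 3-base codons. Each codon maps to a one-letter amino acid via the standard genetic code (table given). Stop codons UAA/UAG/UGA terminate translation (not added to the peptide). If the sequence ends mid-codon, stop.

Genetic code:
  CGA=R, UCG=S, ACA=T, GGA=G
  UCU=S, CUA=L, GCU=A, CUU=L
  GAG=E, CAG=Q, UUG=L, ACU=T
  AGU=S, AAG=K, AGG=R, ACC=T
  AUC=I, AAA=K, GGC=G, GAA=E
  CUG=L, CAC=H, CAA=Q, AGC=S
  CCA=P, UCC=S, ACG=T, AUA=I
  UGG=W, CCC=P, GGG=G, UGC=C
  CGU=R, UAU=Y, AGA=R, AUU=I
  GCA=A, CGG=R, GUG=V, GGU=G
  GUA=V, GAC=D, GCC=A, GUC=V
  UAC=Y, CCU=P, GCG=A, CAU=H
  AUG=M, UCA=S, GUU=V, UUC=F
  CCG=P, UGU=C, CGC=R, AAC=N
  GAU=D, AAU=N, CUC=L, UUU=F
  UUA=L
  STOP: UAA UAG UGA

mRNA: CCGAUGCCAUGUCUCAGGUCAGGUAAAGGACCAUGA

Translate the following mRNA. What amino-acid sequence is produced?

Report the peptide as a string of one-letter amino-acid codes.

start AUG at pos 3
pos 3: AUG -> M; peptide=M
pos 6: CCA -> P; peptide=MP
pos 9: UGU -> C; peptide=MPC
pos 12: CUC -> L; peptide=MPCL
pos 15: AGG -> R; peptide=MPCLR
pos 18: UCA -> S; peptide=MPCLRS
pos 21: GGU -> G; peptide=MPCLRSG
pos 24: AAA -> K; peptide=MPCLRSGK
pos 27: GGA -> G; peptide=MPCLRSGKG
pos 30: CCA -> P; peptide=MPCLRSGKGP
pos 33: UGA -> STOP

Answer: MPCLRSGKGP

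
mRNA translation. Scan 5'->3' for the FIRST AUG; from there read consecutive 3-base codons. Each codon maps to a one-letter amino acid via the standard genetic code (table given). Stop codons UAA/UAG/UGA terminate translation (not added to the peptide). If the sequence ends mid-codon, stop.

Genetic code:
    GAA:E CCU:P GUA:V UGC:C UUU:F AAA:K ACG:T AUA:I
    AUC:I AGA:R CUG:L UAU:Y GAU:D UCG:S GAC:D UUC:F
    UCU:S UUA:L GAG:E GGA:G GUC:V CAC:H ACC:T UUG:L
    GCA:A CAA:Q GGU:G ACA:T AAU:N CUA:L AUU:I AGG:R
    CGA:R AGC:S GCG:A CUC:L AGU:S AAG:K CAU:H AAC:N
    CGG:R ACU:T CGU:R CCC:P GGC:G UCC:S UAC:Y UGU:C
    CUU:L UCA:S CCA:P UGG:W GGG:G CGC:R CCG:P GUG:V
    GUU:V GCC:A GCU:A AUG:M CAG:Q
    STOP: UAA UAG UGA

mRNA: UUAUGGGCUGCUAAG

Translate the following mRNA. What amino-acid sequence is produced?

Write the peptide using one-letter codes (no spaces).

start AUG at pos 2
pos 2: AUG -> M; peptide=M
pos 5: GGC -> G; peptide=MG
pos 8: UGC -> C; peptide=MGC
pos 11: UAA -> STOP

Answer: MGC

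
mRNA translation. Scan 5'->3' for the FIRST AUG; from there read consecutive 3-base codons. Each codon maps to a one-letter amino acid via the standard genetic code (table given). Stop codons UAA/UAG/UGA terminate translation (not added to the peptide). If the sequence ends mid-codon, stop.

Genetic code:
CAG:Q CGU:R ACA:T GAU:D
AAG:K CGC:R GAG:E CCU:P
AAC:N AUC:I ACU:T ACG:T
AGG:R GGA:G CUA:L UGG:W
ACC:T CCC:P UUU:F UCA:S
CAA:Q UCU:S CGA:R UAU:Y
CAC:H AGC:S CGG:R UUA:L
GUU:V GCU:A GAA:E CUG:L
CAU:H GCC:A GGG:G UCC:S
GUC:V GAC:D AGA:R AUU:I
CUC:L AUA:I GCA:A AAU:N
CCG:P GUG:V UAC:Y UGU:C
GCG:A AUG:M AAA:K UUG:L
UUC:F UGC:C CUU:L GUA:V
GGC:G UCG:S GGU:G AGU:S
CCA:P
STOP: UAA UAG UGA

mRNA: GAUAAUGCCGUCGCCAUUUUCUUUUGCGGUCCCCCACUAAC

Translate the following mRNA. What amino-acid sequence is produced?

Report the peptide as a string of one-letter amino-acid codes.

start AUG at pos 4
pos 4: AUG -> M; peptide=M
pos 7: CCG -> P; peptide=MP
pos 10: UCG -> S; peptide=MPS
pos 13: CCA -> P; peptide=MPSP
pos 16: UUU -> F; peptide=MPSPF
pos 19: UCU -> S; peptide=MPSPFS
pos 22: UUU -> F; peptide=MPSPFSF
pos 25: GCG -> A; peptide=MPSPFSFA
pos 28: GUC -> V; peptide=MPSPFSFAV
pos 31: CCC -> P; peptide=MPSPFSFAVP
pos 34: CAC -> H; peptide=MPSPFSFAVPH
pos 37: UAA -> STOP

Answer: MPSPFSFAVPH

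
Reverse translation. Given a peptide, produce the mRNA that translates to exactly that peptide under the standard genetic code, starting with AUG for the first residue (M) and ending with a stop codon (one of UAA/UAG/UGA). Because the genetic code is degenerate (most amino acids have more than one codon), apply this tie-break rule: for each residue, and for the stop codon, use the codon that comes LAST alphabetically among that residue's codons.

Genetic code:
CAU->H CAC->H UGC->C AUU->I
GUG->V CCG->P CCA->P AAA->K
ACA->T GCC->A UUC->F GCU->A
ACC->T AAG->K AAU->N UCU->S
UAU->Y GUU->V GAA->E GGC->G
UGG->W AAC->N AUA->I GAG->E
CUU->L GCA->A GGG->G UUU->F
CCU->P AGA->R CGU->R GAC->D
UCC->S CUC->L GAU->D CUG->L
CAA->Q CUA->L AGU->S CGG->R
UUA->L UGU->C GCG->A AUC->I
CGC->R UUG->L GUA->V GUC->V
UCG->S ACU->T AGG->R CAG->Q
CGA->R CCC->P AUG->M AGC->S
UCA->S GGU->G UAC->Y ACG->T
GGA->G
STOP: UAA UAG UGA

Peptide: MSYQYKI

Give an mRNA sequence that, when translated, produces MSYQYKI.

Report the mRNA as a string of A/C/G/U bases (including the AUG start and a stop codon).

residue 1: M -> AUG (start codon)
residue 2: S codons sorted = AGC,AGU,UCA,UCC,UCG,UCU -> pick last = UCU
residue 3: Y codons sorted = UAC,UAU -> pick last = UAU
residue 4: Q codons sorted = CAA,CAG -> pick last = CAG
residue 5: Y codons sorted = UAC,UAU -> pick last = UAU
residue 6: K codons sorted = AAA,AAG -> pick last = AAG
residue 7: I codons sorted = AUA,AUC,AUU -> pick last = AUU
terminator: stop codons sorted = UAA,UAG,UGA -> pick last = UGA

Answer: mRNA: AUGUCUUAUCAGUAUAAGAUUUGA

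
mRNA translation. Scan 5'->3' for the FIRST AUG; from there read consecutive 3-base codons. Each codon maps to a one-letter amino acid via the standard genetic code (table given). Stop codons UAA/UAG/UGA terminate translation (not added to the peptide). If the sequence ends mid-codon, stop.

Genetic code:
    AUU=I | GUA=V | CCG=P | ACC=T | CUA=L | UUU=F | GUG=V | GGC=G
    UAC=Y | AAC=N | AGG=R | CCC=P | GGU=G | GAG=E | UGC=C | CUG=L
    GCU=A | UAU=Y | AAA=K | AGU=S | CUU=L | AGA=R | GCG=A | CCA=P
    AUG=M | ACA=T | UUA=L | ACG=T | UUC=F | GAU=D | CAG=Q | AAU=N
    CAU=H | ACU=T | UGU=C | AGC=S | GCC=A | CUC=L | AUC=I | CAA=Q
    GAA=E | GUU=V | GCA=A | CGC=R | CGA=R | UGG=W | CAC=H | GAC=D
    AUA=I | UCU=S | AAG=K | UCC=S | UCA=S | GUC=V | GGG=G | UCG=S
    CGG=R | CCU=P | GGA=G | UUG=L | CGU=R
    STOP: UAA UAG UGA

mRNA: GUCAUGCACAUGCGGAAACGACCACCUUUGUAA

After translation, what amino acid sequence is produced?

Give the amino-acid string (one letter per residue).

start AUG at pos 3
pos 3: AUG -> M; peptide=M
pos 6: CAC -> H; peptide=MH
pos 9: AUG -> M; peptide=MHM
pos 12: CGG -> R; peptide=MHMR
pos 15: AAA -> K; peptide=MHMRK
pos 18: CGA -> R; peptide=MHMRKR
pos 21: CCA -> P; peptide=MHMRKRP
pos 24: CCU -> P; peptide=MHMRKRPP
pos 27: UUG -> L; peptide=MHMRKRPPL
pos 30: UAA -> STOP

Answer: MHMRKRPPL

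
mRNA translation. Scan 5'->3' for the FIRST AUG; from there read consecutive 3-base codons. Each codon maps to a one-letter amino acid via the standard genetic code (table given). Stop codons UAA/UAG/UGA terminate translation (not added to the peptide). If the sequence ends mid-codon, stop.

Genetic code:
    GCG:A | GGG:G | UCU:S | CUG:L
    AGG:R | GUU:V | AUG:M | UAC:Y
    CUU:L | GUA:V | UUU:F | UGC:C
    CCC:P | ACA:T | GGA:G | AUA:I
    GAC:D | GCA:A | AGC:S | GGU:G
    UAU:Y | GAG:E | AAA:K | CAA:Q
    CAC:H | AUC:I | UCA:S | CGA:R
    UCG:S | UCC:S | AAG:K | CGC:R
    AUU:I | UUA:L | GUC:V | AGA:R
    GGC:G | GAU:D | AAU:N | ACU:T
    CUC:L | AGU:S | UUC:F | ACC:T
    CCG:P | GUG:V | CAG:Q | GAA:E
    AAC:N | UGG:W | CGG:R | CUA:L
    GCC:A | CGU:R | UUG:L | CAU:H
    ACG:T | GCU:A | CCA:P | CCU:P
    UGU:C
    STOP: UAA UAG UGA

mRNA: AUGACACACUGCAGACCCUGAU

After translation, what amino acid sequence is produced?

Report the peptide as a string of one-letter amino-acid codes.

start AUG at pos 0
pos 0: AUG -> M; peptide=M
pos 3: ACA -> T; peptide=MT
pos 6: CAC -> H; peptide=MTH
pos 9: UGC -> C; peptide=MTHC
pos 12: AGA -> R; peptide=MTHCR
pos 15: CCC -> P; peptide=MTHCRP
pos 18: UGA -> STOP

Answer: MTHCRP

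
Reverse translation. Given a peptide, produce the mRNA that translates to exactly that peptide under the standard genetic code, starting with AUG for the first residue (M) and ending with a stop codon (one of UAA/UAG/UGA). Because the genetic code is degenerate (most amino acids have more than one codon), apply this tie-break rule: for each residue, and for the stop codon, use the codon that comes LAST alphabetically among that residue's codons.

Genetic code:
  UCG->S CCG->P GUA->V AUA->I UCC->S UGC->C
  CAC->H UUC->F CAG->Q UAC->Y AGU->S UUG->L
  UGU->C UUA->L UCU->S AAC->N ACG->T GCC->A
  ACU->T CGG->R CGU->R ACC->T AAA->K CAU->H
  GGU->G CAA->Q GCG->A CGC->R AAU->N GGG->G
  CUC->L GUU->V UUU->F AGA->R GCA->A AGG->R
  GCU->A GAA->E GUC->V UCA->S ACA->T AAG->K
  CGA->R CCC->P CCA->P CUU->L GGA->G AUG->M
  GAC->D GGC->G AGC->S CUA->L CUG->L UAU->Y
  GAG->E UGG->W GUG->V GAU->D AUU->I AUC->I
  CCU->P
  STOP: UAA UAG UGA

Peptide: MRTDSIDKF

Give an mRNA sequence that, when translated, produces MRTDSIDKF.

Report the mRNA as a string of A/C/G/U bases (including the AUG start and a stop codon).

Answer: mRNA: AUGCGUACUGAUUCUAUUGAUAAGUUUUGA

Derivation:
residue 1: M -> AUG (start codon)
residue 2: R codons sorted = AGA,AGG,CGA,CGC,CGG,CGU -> pick last = CGU
residue 3: T codons sorted = ACA,ACC,ACG,ACU -> pick last = ACU
residue 4: D codons sorted = GAC,GAU -> pick last = GAU
residue 5: S codons sorted = AGC,AGU,UCA,UCC,UCG,UCU -> pick last = UCU
residue 6: I codons sorted = AUA,AUC,AUU -> pick last = AUU
residue 7: D codons sorted = GAC,GAU -> pick last = GAU
residue 8: K codons sorted = AAA,AAG -> pick last = AAG
residue 9: F codons sorted = UUC,UUU -> pick last = UUU
terminator: stop codons sorted = UAA,UAG,UGA -> pick last = UGA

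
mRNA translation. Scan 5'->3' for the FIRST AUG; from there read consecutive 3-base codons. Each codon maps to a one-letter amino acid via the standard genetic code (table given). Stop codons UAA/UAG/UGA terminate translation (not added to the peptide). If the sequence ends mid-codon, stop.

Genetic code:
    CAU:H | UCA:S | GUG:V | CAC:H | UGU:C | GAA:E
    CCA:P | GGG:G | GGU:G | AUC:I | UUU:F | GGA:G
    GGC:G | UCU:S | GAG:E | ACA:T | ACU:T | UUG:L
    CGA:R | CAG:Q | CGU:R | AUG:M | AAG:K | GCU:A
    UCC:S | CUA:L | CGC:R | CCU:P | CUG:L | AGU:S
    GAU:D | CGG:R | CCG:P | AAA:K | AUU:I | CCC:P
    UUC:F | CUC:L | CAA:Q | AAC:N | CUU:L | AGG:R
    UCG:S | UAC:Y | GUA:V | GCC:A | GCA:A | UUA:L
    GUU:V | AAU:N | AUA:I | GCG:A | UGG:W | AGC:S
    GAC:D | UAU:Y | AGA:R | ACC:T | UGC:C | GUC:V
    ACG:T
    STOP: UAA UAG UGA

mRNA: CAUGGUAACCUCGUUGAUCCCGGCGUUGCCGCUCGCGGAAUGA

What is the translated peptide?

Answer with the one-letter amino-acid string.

Answer: MVTSLIPALPLAE

Derivation:
start AUG at pos 1
pos 1: AUG -> M; peptide=M
pos 4: GUA -> V; peptide=MV
pos 7: ACC -> T; peptide=MVT
pos 10: UCG -> S; peptide=MVTS
pos 13: UUG -> L; peptide=MVTSL
pos 16: AUC -> I; peptide=MVTSLI
pos 19: CCG -> P; peptide=MVTSLIP
pos 22: GCG -> A; peptide=MVTSLIPA
pos 25: UUG -> L; peptide=MVTSLIPAL
pos 28: CCG -> P; peptide=MVTSLIPALP
pos 31: CUC -> L; peptide=MVTSLIPALPL
pos 34: GCG -> A; peptide=MVTSLIPALPLA
pos 37: GAA -> E; peptide=MVTSLIPALPLAE
pos 40: UGA -> STOP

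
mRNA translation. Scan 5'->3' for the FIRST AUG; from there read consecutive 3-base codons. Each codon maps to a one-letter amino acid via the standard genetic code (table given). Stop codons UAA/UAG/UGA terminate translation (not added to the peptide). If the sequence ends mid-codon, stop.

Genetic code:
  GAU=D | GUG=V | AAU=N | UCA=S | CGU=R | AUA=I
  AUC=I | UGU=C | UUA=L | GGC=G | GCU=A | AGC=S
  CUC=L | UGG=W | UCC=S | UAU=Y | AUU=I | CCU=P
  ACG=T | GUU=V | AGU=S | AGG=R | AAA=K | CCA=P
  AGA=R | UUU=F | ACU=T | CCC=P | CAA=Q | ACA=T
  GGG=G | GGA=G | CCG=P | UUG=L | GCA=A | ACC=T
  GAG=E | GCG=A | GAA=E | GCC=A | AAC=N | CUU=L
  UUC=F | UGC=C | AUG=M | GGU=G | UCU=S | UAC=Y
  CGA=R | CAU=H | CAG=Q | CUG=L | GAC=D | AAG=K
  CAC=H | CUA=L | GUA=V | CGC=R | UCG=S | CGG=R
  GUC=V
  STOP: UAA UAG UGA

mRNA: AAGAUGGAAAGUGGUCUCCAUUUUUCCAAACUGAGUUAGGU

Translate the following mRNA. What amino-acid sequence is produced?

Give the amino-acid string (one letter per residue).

start AUG at pos 3
pos 3: AUG -> M; peptide=M
pos 6: GAA -> E; peptide=ME
pos 9: AGU -> S; peptide=MES
pos 12: GGU -> G; peptide=MESG
pos 15: CUC -> L; peptide=MESGL
pos 18: CAU -> H; peptide=MESGLH
pos 21: UUU -> F; peptide=MESGLHF
pos 24: UCC -> S; peptide=MESGLHFS
pos 27: AAA -> K; peptide=MESGLHFSK
pos 30: CUG -> L; peptide=MESGLHFSKL
pos 33: AGU -> S; peptide=MESGLHFSKLS
pos 36: UAG -> STOP

Answer: MESGLHFSKLS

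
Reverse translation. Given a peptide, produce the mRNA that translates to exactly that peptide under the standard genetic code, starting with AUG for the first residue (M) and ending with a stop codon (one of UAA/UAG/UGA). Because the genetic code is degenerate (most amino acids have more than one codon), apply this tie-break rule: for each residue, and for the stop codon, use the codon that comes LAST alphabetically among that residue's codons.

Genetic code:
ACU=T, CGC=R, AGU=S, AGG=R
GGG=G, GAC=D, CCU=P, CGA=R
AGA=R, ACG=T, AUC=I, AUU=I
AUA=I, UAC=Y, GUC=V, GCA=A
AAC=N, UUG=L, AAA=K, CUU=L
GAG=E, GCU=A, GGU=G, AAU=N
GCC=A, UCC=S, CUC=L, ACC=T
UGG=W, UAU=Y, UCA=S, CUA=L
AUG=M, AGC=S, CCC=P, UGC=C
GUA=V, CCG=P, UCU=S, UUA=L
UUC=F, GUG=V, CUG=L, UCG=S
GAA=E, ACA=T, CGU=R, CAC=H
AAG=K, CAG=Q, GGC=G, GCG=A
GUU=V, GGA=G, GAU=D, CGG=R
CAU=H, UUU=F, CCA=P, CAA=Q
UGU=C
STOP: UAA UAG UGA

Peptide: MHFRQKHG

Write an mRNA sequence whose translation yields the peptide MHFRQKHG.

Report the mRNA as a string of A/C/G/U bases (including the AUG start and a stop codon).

Answer: mRNA: AUGCAUUUUCGUCAGAAGCAUGGUUGA

Derivation:
residue 1: M -> AUG (start codon)
residue 2: H codons sorted = CAC,CAU -> pick last = CAU
residue 3: F codons sorted = UUC,UUU -> pick last = UUU
residue 4: R codons sorted = AGA,AGG,CGA,CGC,CGG,CGU -> pick last = CGU
residue 5: Q codons sorted = CAA,CAG -> pick last = CAG
residue 6: K codons sorted = AAA,AAG -> pick last = AAG
residue 7: H codons sorted = CAC,CAU -> pick last = CAU
residue 8: G codons sorted = GGA,GGC,GGG,GGU -> pick last = GGU
terminator: stop codons sorted = UAA,UAG,UGA -> pick last = UGA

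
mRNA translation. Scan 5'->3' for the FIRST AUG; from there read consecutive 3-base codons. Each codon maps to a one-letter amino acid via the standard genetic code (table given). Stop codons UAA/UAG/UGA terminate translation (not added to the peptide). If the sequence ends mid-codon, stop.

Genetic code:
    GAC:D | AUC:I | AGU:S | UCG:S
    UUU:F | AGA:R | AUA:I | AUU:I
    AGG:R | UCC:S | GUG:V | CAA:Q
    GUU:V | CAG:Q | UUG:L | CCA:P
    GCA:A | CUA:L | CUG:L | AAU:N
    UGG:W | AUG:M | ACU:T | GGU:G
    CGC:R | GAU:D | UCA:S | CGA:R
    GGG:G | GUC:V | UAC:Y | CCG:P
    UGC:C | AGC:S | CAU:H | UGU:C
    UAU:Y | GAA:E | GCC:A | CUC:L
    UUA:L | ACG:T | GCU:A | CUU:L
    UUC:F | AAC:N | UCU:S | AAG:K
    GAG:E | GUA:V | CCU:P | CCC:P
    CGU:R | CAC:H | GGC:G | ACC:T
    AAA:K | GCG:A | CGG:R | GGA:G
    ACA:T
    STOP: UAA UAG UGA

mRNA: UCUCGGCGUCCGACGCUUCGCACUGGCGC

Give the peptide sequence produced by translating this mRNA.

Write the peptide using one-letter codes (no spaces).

no AUG start codon found

Answer: (empty: no AUG start codon)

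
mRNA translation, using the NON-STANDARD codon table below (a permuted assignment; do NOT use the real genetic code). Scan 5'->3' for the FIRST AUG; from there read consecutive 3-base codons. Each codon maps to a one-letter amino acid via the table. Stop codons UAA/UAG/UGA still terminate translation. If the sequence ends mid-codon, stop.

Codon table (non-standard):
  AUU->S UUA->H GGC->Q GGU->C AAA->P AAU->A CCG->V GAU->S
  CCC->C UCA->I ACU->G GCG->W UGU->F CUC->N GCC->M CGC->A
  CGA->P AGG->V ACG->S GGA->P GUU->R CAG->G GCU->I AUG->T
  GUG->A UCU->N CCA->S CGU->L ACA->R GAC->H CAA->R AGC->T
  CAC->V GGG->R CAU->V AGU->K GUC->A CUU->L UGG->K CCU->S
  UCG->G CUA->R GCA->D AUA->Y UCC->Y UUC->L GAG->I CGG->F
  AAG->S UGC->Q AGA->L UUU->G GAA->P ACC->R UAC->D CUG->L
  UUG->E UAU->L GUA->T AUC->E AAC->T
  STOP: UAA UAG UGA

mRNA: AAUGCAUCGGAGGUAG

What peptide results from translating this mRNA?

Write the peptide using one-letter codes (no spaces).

start AUG at pos 1
pos 1: AUG -> T; peptide=T
pos 4: CAU -> V; peptide=TV
pos 7: CGG -> F; peptide=TVF
pos 10: AGG -> V; peptide=TVFV
pos 13: UAG -> STOP

Answer: TVFV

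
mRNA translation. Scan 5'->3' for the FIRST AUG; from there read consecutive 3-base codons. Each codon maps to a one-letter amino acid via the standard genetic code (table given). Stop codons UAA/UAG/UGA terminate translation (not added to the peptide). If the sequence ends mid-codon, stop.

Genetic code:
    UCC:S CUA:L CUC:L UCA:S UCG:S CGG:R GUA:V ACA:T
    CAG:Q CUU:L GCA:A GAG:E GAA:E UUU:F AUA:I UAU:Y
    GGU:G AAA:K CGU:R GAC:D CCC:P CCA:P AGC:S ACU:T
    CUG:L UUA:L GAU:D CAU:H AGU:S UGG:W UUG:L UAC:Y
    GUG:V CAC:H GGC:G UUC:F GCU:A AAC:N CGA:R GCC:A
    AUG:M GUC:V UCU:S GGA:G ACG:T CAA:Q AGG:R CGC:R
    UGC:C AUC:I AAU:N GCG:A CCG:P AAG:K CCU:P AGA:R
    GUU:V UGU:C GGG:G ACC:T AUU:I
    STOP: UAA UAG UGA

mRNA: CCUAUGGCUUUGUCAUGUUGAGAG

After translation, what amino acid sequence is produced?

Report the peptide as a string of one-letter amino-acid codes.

Answer: MALSC

Derivation:
start AUG at pos 3
pos 3: AUG -> M; peptide=M
pos 6: GCU -> A; peptide=MA
pos 9: UUG -> L; peptide=MAL
pos 12: UCA -> S; peptide=MALS
pos 15: UGU -> C; peptide=MALSC
pos 18: UGA -> STOP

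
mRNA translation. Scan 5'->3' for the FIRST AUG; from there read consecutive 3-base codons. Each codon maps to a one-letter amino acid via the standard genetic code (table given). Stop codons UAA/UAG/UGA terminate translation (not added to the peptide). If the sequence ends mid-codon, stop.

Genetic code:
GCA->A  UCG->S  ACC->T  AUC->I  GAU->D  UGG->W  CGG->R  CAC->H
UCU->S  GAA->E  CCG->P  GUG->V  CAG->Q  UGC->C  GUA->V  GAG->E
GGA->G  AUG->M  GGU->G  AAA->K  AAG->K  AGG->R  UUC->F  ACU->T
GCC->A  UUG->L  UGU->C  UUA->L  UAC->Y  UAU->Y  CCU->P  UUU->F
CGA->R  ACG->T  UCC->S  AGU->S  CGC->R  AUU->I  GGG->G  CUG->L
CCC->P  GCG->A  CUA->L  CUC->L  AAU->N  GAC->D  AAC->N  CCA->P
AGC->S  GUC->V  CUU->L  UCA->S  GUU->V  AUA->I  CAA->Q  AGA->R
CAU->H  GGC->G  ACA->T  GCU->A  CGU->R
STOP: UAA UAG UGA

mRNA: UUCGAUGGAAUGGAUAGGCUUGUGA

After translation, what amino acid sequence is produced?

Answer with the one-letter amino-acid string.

Answer: MEWIGL

Derivation:
start AUG at pos 4
pos 4: AUG -> M; peptide=M
pos 7: GAA -> E; peptide=ME
pos 10: UGG -> W; peptide=MEW
pos 13: AUA -> I; peptide=MEWI
pos 16: GGC -> G; peptide=MEWIG
pos 19: UUG -> L; peptide=MEWIGL
pos 22: UGA -> STOP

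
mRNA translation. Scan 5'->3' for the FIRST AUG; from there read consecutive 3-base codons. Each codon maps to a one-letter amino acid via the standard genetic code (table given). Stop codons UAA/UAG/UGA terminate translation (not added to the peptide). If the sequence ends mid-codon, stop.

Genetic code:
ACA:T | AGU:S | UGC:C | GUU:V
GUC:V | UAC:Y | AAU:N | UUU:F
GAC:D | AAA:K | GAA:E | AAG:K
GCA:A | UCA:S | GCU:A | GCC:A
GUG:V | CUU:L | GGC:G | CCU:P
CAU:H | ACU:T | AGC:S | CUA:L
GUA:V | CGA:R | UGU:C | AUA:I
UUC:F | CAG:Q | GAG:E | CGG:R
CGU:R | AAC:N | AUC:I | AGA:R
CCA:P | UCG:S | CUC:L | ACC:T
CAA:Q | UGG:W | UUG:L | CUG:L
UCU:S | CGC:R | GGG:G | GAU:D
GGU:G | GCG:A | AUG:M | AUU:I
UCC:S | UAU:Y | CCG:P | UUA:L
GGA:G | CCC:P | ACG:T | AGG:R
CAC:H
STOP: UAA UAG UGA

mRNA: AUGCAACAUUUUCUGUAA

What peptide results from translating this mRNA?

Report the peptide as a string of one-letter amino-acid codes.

Answer: MQHFL

Derivation:
start AUG at pos 0
pos 0: AUG -> M; peptide=M
pos 3: CAA -> Q; peptide=MQ
pos 6: CAU -> H; peptide=MQH
pos 9: UUU -> F; peptide=MQHF
pos 12: CUG -> L; peptide=MQHFL
pos 15: UAA -> STOP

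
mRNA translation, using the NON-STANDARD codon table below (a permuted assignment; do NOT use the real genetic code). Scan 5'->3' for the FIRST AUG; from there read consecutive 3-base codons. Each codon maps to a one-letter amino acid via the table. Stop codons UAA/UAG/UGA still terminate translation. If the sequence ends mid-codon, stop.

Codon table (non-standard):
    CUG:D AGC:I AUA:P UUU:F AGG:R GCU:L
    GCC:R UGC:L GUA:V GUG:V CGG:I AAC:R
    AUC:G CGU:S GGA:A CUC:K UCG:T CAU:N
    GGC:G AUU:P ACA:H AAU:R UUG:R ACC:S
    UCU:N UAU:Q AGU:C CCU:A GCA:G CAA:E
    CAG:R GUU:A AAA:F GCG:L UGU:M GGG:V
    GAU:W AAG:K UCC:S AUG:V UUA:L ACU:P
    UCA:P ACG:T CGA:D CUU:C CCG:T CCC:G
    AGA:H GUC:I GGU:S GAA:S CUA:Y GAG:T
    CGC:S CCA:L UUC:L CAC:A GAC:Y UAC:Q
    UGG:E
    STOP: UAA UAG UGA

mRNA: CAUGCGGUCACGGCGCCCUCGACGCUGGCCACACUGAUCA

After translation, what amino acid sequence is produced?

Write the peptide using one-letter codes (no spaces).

Answer: VIPISADSELA

Derivation:
start AUG at pos 1
pos 1: AUG -> V; peptide=V
pos 4: CGG -> I; peptide=VI
pos 7: UCA -> P; peptide=VIP
pos 10: CGG -> I; peptide=VIPI
pos 13: CGC -> S; peptide=VIPIS
pos 16: CCU -> A; peptide=VIPISA
pos 19: CGA -> D; peptide=VIPISAD
pos 22: CGC -> S; peptide=VIPISADS
pos 25: UGG -> E; peptide=VIPISADSE
pos 28: CCA -> L; peptide=VIPISADSEL
pos 31: CAC -> A; peptide=VIPISADSELA
pos 34: UGA -> STOP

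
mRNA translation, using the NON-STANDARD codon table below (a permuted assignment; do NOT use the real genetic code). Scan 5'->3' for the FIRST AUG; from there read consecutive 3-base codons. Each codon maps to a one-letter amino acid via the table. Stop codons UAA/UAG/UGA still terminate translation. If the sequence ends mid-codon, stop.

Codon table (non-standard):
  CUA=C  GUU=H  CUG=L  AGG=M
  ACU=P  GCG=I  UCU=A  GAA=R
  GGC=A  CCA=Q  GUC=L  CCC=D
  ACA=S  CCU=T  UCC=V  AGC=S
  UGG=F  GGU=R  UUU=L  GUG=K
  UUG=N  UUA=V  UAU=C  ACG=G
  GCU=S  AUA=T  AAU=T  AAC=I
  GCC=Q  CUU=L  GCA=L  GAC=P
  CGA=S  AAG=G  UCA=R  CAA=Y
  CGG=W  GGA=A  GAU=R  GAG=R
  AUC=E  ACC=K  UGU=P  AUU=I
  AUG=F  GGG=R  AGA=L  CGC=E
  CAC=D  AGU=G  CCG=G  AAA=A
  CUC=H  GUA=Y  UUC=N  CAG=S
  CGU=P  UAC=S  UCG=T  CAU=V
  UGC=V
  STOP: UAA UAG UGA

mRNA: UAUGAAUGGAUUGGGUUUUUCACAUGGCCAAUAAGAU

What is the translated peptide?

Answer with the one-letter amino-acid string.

Answer: FTANRLRVAY

Derivation:
start AUG at pos 1
pos 1: AUG -> F; peptide=F
pos 4: AAU -> T; peptide=FT
pos 7: GGA -> A; peptide=FTA
pos 10: UUG -> N; peptide=FTAN
pos 13: GGU -> R; peptide=FTANR
pos 16: UUU -> L; peptide=FTANRL
pos 19: UCA -> R; peptide=FTANRLR
pos 22: CAU -> V; peptide=FTANRLRV
pos 25: GGC -> A; peptide=FTANRLRVA
pos 28: CAA -> Y; peptide=FTANRLRVAY
pos 31: UAA -> STOP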